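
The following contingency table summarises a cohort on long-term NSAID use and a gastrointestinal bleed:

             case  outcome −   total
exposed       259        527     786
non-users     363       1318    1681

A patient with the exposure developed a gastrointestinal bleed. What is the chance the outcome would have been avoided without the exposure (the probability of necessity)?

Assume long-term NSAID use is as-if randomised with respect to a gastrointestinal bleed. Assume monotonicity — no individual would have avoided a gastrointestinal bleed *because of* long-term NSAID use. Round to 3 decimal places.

PN ≈ 0.345

p₁ = P(outcome | exposed) = 259/786 = 0.32952
p₀ = P(outcome | unexposed) = 363/1681 = 0.21594
Under exogeneity and monotonicity, PN = (p₁ − p₀)/p₁.
PN = (0.32952 − 0.21594) / 0.32952 ≈ 0.3447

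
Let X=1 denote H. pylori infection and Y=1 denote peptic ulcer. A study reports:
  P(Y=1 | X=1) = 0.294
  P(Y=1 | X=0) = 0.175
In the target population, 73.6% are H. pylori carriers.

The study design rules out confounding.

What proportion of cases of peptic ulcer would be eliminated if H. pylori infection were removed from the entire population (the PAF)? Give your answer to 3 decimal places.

Let p₁ = 0.294, p₀ = 0.175.
Overall risk P(Y=1) = π·p₁ + (1−π)·p₀ = 0.736×0.294 + 0.264×0.175 = 0.26258.
Under exogeneity, PAF = [P(Y=1) − p₀] / P(Y=1).
PAF = (0.26258 − 0.175) / 0.26258 ≈ 0.3335

PAF ≈ 0.334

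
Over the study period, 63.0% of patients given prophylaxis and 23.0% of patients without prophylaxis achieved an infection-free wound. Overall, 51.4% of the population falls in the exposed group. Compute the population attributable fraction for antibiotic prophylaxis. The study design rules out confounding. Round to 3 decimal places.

p₁ = 0.63, p₀ = 0.23.
Overall risk P(Y=1) = π·p₁ + (1−π)·p₀ = 0.514×0.63 + 0.486×0.23 = 0.4356.
Under exogeneity, PAF = [P(Y=1) − p₀] / P(Y=1).
PAF = (0.4356 − 0.23) / 0.4356 ≈ 0.4720

PAF ≈ 0.472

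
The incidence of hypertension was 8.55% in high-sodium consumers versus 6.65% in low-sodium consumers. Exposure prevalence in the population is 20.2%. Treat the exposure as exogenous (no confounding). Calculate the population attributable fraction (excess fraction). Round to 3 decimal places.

p₁ = 0.0855, p₀ = 0.0665.
Overall risk P(Y=1) = π·p₁ + (1−π)·p₀ = 0.202×0.0855 + 0.798×0.0665 = 0.070338.
Under exogeneity, PAF = [P(Y=1) − p₀] / P(Y=1).
PAF = (0.070338 − 0.0665) / 0.070338 ≈ 0.0546

PAF ≈ 0.055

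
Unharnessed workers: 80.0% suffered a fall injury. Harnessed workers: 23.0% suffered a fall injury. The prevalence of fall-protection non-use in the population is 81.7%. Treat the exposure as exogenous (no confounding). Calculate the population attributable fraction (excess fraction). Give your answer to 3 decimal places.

p₁ = 0.8, p₀ = 0.23.
Overall risk P(Y=1) = π·p₁ + (1−π)·p₀ = 0.817×0.8 + 0.183×0.23 = 0.69569.
Under exogeneity, PAF = [P(Y=1) − p₀] / P(Y=1).
PAF = (0.69569 − 0.23) / 0.69569 ≈ 0.6694

PAF ≈ 0.669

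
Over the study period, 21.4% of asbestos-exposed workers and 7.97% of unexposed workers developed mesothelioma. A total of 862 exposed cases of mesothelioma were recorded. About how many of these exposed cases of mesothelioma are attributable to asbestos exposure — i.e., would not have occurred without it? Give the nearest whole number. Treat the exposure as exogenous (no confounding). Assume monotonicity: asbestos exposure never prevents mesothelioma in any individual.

about 541 cases

p₁ = 0.214, p₀ = 0.0797.
PN = (p₁ − p₀)/p₁ = (0.214 − 0.0797) / 0.214 ≈ 0.62757.
Attributable cases ≈ PN × (exposed cases) = 0.62757 × 862 ≈ 540.97.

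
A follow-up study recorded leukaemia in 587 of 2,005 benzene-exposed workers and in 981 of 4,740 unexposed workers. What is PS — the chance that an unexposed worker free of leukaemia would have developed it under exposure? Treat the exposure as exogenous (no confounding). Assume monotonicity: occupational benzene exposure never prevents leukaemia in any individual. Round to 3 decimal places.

p₁ = P(outcome | exposed) = 587/2005 = 0.29277
p₀ = P(outcome | unexposed) = 981/4740 = 0.20696
Under exogeneity and monotonicity, PS = (p₁ − p₀) / (1 − p₀).
PS = (0.29277 − 0.20696) / (1 − 0.20696) = 0.085806 / 0.79304 ≈ 0.1082

PS ≈ 0.108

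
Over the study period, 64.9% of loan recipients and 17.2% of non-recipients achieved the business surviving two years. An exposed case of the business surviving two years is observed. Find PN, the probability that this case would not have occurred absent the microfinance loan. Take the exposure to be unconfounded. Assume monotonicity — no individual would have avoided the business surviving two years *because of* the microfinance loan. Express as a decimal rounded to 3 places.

p₁ = 0.649, p₀ = 0.172.
Under exogeneity and monotonicity, PN = (p₁ − p₀) / p₁.
PN = (0.649 − 0.172) / 0.649 = 0.477 / 0.649 ≈ 0.7350

PN ≈ 0.735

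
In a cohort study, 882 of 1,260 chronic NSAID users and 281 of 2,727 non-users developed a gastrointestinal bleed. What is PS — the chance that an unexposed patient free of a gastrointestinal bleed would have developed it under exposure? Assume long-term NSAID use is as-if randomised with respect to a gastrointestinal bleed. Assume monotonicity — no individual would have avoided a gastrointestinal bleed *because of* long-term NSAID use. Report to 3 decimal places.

p₁ = P(outcome | exposed) = 882/1260 = 0.7
p₀ = P(outcome | unexposed) = 281/2727 = 0.10304
Under exogeneity and monotonicity, PS = (p₁ − p₀) / (1 − p₀).
PS = (0.7 − 0.10304) / (1 − 0.10304) = 0.59696 / 0.89696 ≈ 0.6655

PS ≈ 0.666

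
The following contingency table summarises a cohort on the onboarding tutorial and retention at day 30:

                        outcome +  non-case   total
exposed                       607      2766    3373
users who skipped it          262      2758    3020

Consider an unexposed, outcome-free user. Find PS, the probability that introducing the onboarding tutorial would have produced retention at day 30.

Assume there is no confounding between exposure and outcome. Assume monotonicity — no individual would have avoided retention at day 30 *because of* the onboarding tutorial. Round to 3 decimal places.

p₁ = P(outcome | exposed) = 607/3373 = 0.17996
p₀ = P(outcome | unexposed) = 262/3020 = 0.086755
Under exogeneity and monotonicity, PS = (p₁ − p₀) / (1 − p₀).
PS = (0.17996 − 0.086755) / (1 − 0.086755) = 0.093204 / 0.91325 ≈ 0.1021

PS ≈ 0.102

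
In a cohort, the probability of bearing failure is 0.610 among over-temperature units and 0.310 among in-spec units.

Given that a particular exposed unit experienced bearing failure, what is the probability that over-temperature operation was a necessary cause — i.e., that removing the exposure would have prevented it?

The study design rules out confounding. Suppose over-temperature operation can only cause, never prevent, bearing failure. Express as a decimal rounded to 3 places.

Let p₁ = 0.61, p₀ = 0.31.
Under exogeneity and monotonicity, PN = (p₁ − p₀) / p₁.
PN = (0.61 − 0.31) / 0.61 = 0.3 / 0.61 ≈ 0.4918

PN ≈ 0.492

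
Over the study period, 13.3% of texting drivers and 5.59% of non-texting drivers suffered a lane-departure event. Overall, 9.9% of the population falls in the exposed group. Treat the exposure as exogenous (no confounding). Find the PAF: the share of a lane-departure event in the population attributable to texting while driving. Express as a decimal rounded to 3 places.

PAF ≈ 0.120

p₁ = 0.133, p₀ = 0.0559.
Overall risk P(Y=1) = π·p₁ + (1−π)·p₀ = 0.099×0.133 + 0.901×0.0559 = 0.063533.
Under exogeneity, PAF = [P(Y=1) − p₀] / P(Y=1).
PAF = (0.063533 − 0.0559) / 0.063533 ≈ 0.1201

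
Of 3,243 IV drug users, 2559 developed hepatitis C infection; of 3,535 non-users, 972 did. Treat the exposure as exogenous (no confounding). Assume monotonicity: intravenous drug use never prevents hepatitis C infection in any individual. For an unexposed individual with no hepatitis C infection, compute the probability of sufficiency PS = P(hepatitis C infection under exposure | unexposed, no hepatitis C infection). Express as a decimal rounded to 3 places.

p₁ = P(outcome | exposed) = 2559/3243 = 0.78908
p₀ = P(outcome | unexposed) = 972/3535 = 0.27496
Under exogeneity and monotonicity, PS = (p₁ − p₀) / (1 − p₀).
PS = (0.78908 − 0.27496) / (1 − 0.27496) = 0.51412 / 0.72504 ≈ 0.7091

PS ≈ 0.709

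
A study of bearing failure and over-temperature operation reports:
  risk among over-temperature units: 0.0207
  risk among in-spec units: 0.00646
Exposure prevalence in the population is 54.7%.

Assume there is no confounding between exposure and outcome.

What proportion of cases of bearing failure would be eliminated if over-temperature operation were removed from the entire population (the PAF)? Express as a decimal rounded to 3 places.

PAF ≈ 0.547

Let p₁ = 0.0207, p₀ = 0.00646.
Overall risk P(Y=1) = π·p₁ + (1−π)·p₀ = 0.547×0.0207 + 0.453×0.00646 = 0.014249.
Under exogeneity, PAF = [P(Y=1) − p₀] / P(Y=1).
PAF = (0.014249 − 0.00646) / 0.014249 ≈ 0.5466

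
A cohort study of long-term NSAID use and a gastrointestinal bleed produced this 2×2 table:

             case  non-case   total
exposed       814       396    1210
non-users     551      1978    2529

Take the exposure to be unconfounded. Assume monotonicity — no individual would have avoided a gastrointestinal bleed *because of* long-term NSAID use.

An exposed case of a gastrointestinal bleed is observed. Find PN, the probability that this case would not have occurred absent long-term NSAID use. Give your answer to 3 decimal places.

PN ≈ 0.676

p₁ = P(outcome | exposed) = 814/1210 = 0.67273
p₀ = P(outcome | unexposed) = 551/2529 = 0.21787
Under exogeneity and monotonicity, PN = (p₁ − p₀)/p₁.
PN = (0.67273 − 0.21787) / 0.67273 ≈ 0.6761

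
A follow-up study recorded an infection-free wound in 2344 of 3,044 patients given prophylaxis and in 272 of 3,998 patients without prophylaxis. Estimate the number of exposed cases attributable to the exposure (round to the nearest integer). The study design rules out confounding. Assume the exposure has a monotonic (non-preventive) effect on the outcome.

about 2137 cases

p₁ = P(outcome | exposed) = 2344/3044 = 0.77004
p₀ = P(outcome | unexposed) = 272/3998 = 0.068034
PN = (p₁ − p₀)/p₁ = (0.77004 − 0.068034) / 0.77004 ≈ 0.91165.
Attributable cases ≈ PN × (exposed cases) = 0.91165 × 2344 ≈ 2136.90.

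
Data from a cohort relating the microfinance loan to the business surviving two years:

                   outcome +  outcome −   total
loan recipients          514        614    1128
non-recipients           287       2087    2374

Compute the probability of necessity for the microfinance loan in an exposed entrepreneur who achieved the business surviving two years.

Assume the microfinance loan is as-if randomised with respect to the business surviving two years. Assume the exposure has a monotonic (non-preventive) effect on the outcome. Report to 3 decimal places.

p₁ = P(outcome | exposed) = 514/1128 = 0.45567
p₀ = P(outcome | unexposed) = 287/2374 = 0.12089
Under exogeneity and monotonicity, PN = (p₁ − p₀) / p₁.
PN = (0.45567 − 0.12089) / 0.45567 = 0.33478 / 0.45567 ≈ 0.7347

PN ≈ 0.735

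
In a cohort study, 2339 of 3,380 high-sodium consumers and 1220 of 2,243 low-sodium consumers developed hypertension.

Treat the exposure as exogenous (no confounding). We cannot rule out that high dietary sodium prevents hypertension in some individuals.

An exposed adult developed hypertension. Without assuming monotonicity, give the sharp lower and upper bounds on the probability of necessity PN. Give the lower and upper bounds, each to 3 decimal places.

0.214 ≤ PN ≤ 0.659

p₁ = P(outcome | exposed) = 2339/3380 = 0.69201
p₀ = P(outcome | unexposed) = 1220/2243 = 0.54391
Under exogeneity alone the bounds on PN are max{0,(p₁−p₀)/p₁} ≤ PN ≤ min{1,(1−p₀)/p₁}.
  lower = (p₁ − p₀)/p₁ = 0.1481 / 0.69201 ≈ 0.2140
  upper = min{1, (1 − p₀)/p₁} = 0.45609 / 0.69201 ≈ 0.6591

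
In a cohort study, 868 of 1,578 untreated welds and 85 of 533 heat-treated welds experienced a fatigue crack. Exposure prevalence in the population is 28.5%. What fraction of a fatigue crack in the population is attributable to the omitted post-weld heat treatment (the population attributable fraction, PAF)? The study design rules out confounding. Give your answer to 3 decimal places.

p₁ = P(outcome | exposed) = 868/1578 = 0.55006
p₀ = P(outcome | unexposed) = 85/533 = 0.15947
Overall risk P(Y=1) = π·p₁ + (1−π)·p₀ = 0.285×0.55006 + 0.715×0.15947 = 0.27079.
Under exogeneity, PAF = [P(Y=1) − p₀] / P(Y=1).
PAF = (0.27079 − 0.15947) / 0.27079 ≈ 0.4111

PAF ≈ 0.411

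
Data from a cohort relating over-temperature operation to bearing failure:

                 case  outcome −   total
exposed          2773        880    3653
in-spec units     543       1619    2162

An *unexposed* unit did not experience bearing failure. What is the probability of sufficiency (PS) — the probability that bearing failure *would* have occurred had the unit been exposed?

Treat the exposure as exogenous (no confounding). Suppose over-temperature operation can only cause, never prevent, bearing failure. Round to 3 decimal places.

p₁ = P(outcome | exposed) = 2773/3653 = 0.7591
p₀ = P(outcome | unexposed) = 543/2162 = 0.25116
Under exogeneity and monotonicity, PS = (p₁ − p₀) / (1 − p₀).
PS = (0.7591 − 0.25116) / (1 − 0.25116) = 0.50795 / 0.74884 ≈ 0.6783

PS ≈ 0.678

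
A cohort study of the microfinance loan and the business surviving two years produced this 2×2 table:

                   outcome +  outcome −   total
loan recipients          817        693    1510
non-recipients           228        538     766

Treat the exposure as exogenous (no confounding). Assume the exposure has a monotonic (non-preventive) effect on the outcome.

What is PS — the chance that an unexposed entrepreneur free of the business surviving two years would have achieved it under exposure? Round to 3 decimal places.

p₁ = P(outcome | exposed) = 817/1510 = 0.54106
p₀ = P(outcome | unexposed) = 228/766 = 0.29765
Under exogeneity and monotonicity, PS = (p₁ − p₀)/(1 − p₀).
PS = (0.54106 − 0.29765) / 0.70235 ≈ 0.3466

PS ≈ 0.347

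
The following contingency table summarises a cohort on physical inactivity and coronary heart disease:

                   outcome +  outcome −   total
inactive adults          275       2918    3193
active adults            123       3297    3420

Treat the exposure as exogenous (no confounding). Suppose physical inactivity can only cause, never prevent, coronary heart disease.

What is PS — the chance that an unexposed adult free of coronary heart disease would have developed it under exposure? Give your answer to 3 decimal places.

p₁ = P(outcome | exposed) = 275/3193 = 0.086126
p₀ = P(outcome | unexposed) = 123/3420 = 0.035965
Under exogeneity and monotonicity, PS = (p₁ − p₀)/(1 − p₀).
PS = (0.086126 − 0.035965) / 0.96404 ≈ 0.0520

PS ≈ 0.052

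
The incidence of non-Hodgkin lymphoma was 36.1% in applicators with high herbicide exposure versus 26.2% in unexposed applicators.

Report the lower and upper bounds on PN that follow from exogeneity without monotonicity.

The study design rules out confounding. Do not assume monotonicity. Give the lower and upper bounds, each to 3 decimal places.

p₁ = 0.361, p₀ = 0.262.
Under exogeneity alone the bounds on PN are max{0,(p₁−p₀)/p₁} ≤ PN ≤ min{1,(1−p₀)/p₁}.
  lower = (p₁ − p₀)/p₁ = 0.099 / 0.361 ≈ 0.2742
  upper = min{1, (1 − p₀)/p₁} = 0.738 / 0.361 ≈ 2.0443 → capped at 1

0.274 ≤ PN ≤ 1.000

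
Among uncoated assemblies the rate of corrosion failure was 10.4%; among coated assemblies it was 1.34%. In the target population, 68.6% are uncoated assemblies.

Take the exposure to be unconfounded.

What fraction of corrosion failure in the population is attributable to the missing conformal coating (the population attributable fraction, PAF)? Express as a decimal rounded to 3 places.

PAF ≈ 0.823

p₁ = 0.104, p₀ = 0.0134.
Overall risk P(Y=1) = π·p₁ + (1−π)·p₀ = 0.686×0.104 + 0.314×0.0134 = 0.075552.
Under exogeneity, PAF = [P(Y=1) − p₀] / P(Y=1).
PAF = (0.075552 − 0.0134) / 0.075552 ≈ 0.8226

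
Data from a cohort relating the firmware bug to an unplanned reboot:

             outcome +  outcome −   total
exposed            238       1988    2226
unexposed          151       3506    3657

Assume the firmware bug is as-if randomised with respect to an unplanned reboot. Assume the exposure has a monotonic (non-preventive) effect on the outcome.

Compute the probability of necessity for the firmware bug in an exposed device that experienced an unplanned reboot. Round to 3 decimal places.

PN ≈ 0.614

p₁ = P(outcome | exposed) = 238/2226 = 0.10692
p₀ = P(outcome | unexposed) = 151/3657 = 0.041291
Under exogeneity and monotonicity, PN = (p₁ − p₀) / p₁.
PN = (0.10692 − 0.041291) / 0.10692 = 0.065628 / 0.10692 ≈ 0.6138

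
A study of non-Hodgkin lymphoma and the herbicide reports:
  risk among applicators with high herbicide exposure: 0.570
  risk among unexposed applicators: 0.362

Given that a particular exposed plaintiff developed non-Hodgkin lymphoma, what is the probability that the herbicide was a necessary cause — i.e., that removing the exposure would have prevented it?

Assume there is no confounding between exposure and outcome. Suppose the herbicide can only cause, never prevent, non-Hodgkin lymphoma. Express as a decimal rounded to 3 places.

Let p₁ = 0.57, p₀ = 0.362.
Under exogeneity and monotonicity, PN = (p₁ − p₀) / p₁.
PN = (0.57 − 0.362) / 0.57 = 0.208 / 0.57 ≈ 0.3649

PN ≈ 0.365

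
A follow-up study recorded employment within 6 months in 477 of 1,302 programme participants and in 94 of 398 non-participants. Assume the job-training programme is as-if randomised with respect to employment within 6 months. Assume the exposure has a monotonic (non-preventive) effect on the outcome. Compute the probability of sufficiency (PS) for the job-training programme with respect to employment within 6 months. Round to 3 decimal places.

PS ≈ 0.170

p₁ = P(outcome | exposed) = 477/1302 = 0.36636
p₀ = P(outcome | unexposed) = 94/398 = 0.23618
Under exogeneity and monotonicity, PS = (p₁ − p₀) / (1 − p₀).
PS = (0.36636 − 0.23618) / (1 − 0.23618) = 0.13018 / 0.76382 ≈ 0.1704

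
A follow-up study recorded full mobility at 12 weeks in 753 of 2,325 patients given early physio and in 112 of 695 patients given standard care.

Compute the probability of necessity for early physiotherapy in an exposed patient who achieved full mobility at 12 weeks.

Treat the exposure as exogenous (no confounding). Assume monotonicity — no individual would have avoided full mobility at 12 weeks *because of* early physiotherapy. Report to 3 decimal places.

p₁ = P(outcome | exposed) = 753/2325 = 0.32387
p₀ = P(outcome | unexposed) = 112/695 = 0.16115
Under exogeneity and monotonicity, PN = (p₁ − p₀) / p₁.
PN = (0.32387 − 0.16115) / 0.32387 = 0.16272 / 0.32387 ≈ 0.5024

PN ≈ 0.502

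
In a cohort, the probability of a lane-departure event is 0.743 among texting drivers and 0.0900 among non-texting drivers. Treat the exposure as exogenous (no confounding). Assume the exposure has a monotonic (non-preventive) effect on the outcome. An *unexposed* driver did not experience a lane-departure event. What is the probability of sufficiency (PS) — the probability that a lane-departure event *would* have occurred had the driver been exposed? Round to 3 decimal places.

Let p₁ = 0.743, p₀ = 0.09.
Under exogeneity and monotonicity, PS = (p₁ − p₀) / (1 − p₀).
PS = (0.743 − 0.09) / (1 − 0.09) = 0.653 / 0.91 ≈ 0.7176

PS ≈ 0.718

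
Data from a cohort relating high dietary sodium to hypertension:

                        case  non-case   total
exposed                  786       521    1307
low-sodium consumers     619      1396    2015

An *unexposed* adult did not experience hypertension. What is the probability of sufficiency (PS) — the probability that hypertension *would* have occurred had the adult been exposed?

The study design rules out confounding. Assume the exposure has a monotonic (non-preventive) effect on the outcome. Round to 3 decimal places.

PS ≈ 0.425

p₁ = P(outcome | exposed) = 786/1307 = 0.60138
p₀ = P(outcome | unexposed) = 619/2015 = 0.3072
Under exogeneity and monotonicity, PS = (p₁ − p₀) / (1 − p₀).
PS = (0.60138 − 0.3072) / (1 − 0.3072) = 0.29418 / 0.6928 ≈ 0.4246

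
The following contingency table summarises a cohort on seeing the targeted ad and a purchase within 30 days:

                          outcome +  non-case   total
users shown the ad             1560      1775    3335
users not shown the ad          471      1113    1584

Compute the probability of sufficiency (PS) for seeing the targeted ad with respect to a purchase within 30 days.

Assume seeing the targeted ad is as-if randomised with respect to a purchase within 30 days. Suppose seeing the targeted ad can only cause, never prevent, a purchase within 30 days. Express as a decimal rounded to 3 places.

PS ≈ 0.243

p₁ = P(outcome | exposed) = 1560/3335 = 0.46777
p₀ = P(outcome | unexposed) = 471/1584 = 0.29735
Under exogeneity and monotonicity, PS = (p₁ − p₀)/(1 − p₀).
PS = (0.46777 − 0.29735) / 0.70265 ≈ 0.2425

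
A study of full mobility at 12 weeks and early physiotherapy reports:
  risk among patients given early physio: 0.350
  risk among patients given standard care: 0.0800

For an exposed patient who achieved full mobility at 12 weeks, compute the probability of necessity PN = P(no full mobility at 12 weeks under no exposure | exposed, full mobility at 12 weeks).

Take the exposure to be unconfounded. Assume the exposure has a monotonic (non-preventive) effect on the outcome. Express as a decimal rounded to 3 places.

PN ≈ 0.771

Let p₁ = 0.35, p₀ = 0.08.
Under exogeneity and monotonicity, PN = (p₁ − p₀) / p₁.
PN = (0.35 − 0.08) / 0.35 = 0.27 / 0.35 ≈ 0.7714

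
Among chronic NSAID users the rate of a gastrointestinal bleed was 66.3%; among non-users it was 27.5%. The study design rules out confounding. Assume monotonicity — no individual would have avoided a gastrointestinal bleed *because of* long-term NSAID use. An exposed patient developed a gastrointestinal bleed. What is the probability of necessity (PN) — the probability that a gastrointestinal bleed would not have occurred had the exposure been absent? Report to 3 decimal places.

PN ≈ 0.585

p₁ = 0.663, p₀ = 0.275.
Under exogeneity and monotonicity, PN = (p₁ − p₀) / p₁.
PN = (0.663 − 0.275) / 0.663 = 0.388 / 0.663 ≈ 0.5852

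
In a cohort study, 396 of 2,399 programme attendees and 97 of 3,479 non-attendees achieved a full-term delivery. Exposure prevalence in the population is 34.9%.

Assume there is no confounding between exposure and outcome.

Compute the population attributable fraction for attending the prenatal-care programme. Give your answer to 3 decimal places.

PAF ≈ 0.632

p₁ = P(outcome | exposed) = 396/2399 = 0.16507
p₀ = P(outcome | unexposed) = 97/3479 = 0.027882
Overall risk P(Y=1) = π·p₁ + (1−π)·p₀ = 0.349×0.16507 + 0.651×0.027882 = 0.07576.
Under exogeneity, PAF = [P(Y=1) − p₀] / P(Y=1).
PAF = (0.07576 − 0.027882) / 0.07576 ≈ 0.6320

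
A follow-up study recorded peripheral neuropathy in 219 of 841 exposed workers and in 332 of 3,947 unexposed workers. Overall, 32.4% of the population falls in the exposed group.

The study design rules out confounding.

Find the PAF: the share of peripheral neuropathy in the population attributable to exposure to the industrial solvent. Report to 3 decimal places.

PAF ≈ 0.404

p₁ = P(outcome | exposed) = 219/841 = 0.2604
p₀ = P(outcome | unexposed) = 332/3947 = 0.084115
Overall risk P(Y=1) = π·p₁ + (1−π)·p₀ = 0.324×0.2604 + 0.676×0.084115 = 0.14123.
Under exogeneity, PAF = [P(Y=1) − p₀] / P(Y=1).
PAF = (0.14123 − 0.084115) / 0.14123 ≈ 0.4044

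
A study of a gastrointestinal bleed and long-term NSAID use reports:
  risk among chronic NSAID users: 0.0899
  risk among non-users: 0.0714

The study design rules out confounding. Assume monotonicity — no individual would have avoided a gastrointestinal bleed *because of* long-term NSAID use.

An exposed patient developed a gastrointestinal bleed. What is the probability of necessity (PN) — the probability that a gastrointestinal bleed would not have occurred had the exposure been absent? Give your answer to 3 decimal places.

PN ≈ 0.206

Let p₁ = 0.0899, p₀ = 0.0714.
Under exogeneity and monotonicity, PN = (p₁ − p₀) / p₁.
PN = (0.0899 − 0.0714) / 0.0899 = 0.0185 / 0.0899 ≈ 0.2058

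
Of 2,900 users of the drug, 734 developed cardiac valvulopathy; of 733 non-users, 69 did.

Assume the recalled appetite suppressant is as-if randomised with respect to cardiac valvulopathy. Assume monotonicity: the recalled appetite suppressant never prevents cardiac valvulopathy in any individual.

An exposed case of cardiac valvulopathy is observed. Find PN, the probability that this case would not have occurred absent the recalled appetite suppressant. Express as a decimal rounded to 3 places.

PN ≈ 0.628

p₁ = P(outcome | exposed) = 734/2900 = 0.2531
p₀ = P(outcome | unexposed) = 69/733 = 0.094134
Under exogeneity and monotonicity, PN = (p₁ − p₀) / p₁.
PN = (0.2531 − 0.094134) / 0.2531 = 0.15897 / 0.2531 ≈ 0.6281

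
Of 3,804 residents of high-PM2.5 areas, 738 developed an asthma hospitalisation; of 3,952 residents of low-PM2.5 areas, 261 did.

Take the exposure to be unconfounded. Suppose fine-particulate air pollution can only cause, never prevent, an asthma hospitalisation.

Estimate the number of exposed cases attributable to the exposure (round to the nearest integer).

about 487 cases

p₁ = P(outcome | exposed) = 738/3804 = 0.19401
p₀ = P(outcome | unexposed) = 261/3952 = 0.066043
PN = (p₁ − p₀)/p₁ = (0.19401 − 0.066043) / 0.19401 ≈ 0.65959.
Attributable cases ≈ PN × (exposed cases) = 0.65959 × 738 ≈ 486.77.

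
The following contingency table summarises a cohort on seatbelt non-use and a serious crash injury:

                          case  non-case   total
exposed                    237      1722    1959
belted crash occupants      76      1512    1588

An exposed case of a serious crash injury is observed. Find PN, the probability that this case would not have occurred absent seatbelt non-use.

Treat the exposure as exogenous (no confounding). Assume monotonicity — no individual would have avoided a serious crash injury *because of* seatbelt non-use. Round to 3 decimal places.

PN ≈ 0.604

p₁ = P(outcome | exposed) = 237/1959 = 0.12098
p₀ = P(outcome | unexposed) = 76/1588 = 0.047859
Under exogeneity and monotonicity, PN = (p₁ − p₀)/p₁.
PN = (0.12098 − 0.047859) / 0.12098 ≈ 0.6044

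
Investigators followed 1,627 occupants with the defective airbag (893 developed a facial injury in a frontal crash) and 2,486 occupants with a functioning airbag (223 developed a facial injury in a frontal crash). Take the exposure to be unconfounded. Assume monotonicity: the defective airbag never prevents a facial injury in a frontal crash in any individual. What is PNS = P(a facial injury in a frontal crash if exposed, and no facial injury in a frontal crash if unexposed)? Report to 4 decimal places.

p₁ = P(outcome | exposed) = 893/1627 = 0.54886
p₀ = P(outcome | unexposed) = 223/2486 = 0.089702
Under exogeneity and monotonicity, PNS = p₁ − p₀.
PNS = 0.54886 − 0.089702 = 0.45916

PNS ≈ 0.4592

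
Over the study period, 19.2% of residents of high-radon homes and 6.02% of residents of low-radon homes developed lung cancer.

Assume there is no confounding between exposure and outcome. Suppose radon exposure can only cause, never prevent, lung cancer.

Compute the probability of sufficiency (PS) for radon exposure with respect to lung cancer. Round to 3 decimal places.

p₁ = 0.192, p₀ = 0.0602.
Under exogeneity and monotonicity, PS = (p₁ − p₀) / (1 − p₀).
PS = (0.192 − 0.0602) / (1 − 0.0602) = 0.1318 / 0.9398 ≈ 0.1402

PS ≈ 0.140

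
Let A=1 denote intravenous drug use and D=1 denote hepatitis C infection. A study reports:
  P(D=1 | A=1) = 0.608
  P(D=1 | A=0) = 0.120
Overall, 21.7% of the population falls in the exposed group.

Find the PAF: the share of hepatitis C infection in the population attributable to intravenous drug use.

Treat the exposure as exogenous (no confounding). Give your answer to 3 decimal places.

PAF ≈ 0.469

Let p₁ = 0.608, p₀ = 0.12.
Overall risk P(Y=1) = π·p₁ + (1−π)·p₀ = 0.217×0.608 + 0.783×0.12 = 0.2259.
Under exogeneity, PAF = [P(Y=1) − p₀] / P(Y=1).
PAF = (0.2259 − 0.12) / 0.2259 ≈ 0.4688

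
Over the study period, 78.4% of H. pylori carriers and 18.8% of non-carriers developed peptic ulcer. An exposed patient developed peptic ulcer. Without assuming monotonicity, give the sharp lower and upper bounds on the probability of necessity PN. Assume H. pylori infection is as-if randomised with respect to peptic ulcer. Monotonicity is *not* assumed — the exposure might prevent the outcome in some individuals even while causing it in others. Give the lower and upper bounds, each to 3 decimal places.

0.760 ≤ PN ≤ 1.000

p₁ = 0.784, p₀ = 0.188.
Under exogeneity alone the bounds on PN are max{0,(p₁−p₀)/p₁} ≤ PN ≤ min{1,(1−p₀)/p₁}.
  lower = (p₁ − p₀)/p₁ = 0.596 / 0.784 ≈ 0.7602
  upper = min{1, (1 − p₀)/p₁} = 0.812 / 0.784 ≈ 1.0357 → capped at 1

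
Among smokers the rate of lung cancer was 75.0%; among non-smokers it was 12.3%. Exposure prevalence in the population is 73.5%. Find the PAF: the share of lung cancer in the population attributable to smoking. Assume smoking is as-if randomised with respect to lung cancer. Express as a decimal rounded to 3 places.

PAF ≈ 0.789

p₁ = 0.75, p₀ = 0.123.
Overall risk P(Y=1) = π·p₁ + (1−π)·p₀ = 0.735×0.75 + 0.265×0.123 = 0.58385.
Under exogeneity, PAF = [P(Y=1) − p₀] / P(Y=1).
PAF = (0.58385 − 0.123) / 0.58385 ≈ 0.7893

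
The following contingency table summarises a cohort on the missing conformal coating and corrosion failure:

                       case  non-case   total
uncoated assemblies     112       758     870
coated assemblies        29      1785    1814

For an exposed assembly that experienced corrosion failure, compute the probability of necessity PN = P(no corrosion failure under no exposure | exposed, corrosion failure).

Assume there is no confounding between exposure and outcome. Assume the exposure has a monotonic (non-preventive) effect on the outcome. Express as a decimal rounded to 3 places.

p₁ = P(outcome | exposed) = 112/870 = 0.12874
p₀ = P(outcome | unexposed) = 29/1814 = 0.015987
Under exogeneity and monotonicity, PN = (p₁ − p₀) / p₁.
PN = (0.12874 − 0.015987) / 0.12874 = 0.11275 / 0.12874 ≈ 0.8758

PN ≈ 0.876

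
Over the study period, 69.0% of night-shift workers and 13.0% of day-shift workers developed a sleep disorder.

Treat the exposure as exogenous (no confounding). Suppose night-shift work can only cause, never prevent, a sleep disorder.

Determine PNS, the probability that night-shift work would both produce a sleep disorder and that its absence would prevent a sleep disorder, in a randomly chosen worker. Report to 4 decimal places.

PNS ≈ 0.5600

p₁ = 0.69, p₀ = 0.13.
Under exogeneity and monotonicity, PNS = p₁ − p₀.
PNS = 0.69 − 0.13 = 0.56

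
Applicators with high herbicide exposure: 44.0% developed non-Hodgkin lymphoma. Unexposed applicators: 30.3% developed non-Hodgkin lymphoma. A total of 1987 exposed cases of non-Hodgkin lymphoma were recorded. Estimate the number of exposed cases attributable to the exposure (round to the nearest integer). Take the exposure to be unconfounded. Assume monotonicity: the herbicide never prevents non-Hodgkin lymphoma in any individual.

p₁ = 0.44, p₀ = 0.303.
PN = (p₁ − p₀)/p₁ = (0.44 − 0.303) / 0.44 ≈ 0.31136.
Attributable cases ≈ PN × (exposed cases) = 0.31136 × 1987 ≈ 618.68.

about 619 cases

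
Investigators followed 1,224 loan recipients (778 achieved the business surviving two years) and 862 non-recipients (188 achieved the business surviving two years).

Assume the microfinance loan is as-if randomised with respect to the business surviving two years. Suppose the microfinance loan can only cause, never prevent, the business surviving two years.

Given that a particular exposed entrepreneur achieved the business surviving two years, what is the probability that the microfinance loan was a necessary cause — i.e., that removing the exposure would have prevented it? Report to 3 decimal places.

PN ≈ 0.657

p₁ = P(outcome | exposed) = 778/1224 = 0.63562
p₀ = P(outcome | unexposed) = 188/862 = 0.2181
Under exogeneity and monotonicity, PN = (p₁ − p₀) / p₁.
PN = (0.63562 − 0.2181) / 0.63562 = 0.41752 / 0.63562 ≈ 0.6569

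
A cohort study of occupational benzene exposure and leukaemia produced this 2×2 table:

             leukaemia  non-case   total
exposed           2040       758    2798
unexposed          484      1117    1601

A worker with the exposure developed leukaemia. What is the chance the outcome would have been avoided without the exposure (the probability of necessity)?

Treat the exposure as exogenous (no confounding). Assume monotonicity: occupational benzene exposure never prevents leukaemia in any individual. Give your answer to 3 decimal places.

p₁ = P(outcome | exposed) = 2040/2798 = 0.72909
p₀ = P(outcome | unexposed) = 484/1601 = 0.30231
Under exogeneity and monotonicity, PN = (p₁ − p₀) / p₁.
PN = (0.72909 − 0.30231) / 0.72909 = 0.42678 / 0.72909 ≈ 0.5854

PN ≈ 0.585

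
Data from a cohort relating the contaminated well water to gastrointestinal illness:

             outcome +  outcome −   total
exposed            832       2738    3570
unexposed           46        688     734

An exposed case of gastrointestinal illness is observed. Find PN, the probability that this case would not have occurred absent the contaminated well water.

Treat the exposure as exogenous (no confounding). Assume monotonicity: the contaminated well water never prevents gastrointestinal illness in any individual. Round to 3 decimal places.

p₁ = P(outcome | exposed) = 832/3570 = 0.23305
p₀ = P(outcome | unexposed) = 46/734 = 0.06267
Under exogeneity and monotonicity, PN = (p₁ − p₀)/p₁.
PN = (0.23305 − 0.06267) / 0.23305 ≈ 0.7311

PN ≈ 0.731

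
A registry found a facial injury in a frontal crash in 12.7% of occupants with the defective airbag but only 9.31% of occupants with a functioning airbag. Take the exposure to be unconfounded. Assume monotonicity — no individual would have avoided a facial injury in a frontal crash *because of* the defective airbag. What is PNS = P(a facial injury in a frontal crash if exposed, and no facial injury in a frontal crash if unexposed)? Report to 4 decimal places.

PNS ≈ 0.0339

p₁ = 0.127, p₀ = 0.0931.
Under exogeneity and monotonicity, PNS = p₁ − p₀.
PNS = 0.127 − 0.0931 = 0.0339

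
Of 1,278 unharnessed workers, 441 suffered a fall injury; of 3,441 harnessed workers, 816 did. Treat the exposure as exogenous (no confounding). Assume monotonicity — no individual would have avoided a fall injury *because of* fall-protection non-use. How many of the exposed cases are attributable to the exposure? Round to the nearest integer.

p₁ = P(outcome | exposed) = 441/1278 = 0.34507
p₀ = P(outcome | unexposed) = 816/3441 = 0.23714
PN = (p₁ − p₀)/p₁ = (0.34507 − 0.23714) / 0.34507 ≈ 0.31278.
Attributable cases ≈ PN × (exposed cases) = 0.31278 × 441 ≈ 137.93.

about 138 cases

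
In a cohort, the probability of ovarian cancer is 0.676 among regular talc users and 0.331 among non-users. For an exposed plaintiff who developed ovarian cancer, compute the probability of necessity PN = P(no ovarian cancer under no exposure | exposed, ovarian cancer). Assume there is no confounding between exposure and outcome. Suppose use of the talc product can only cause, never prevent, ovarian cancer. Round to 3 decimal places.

Let p₁ = 0.676, p₀ = 0.331.
Under exogeneity and monotonicity, PN = (p₁ − p₀) / p₁.
PN = (0.676 − 0.331) / 0.676 = 0.345 / 0.676 ≈ 0.5104

PN ≈ 0.510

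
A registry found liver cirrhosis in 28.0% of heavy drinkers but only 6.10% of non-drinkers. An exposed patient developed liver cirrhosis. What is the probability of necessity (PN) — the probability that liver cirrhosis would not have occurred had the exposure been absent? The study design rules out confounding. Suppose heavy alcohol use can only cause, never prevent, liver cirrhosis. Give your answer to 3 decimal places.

PN ≈ 0.782

p₁ = 0.28, p₀ = 0.061.
Under exogeneity and monotonicity, PN = (p₁ − p₀) / p₁.
PN = (0.28 − 0.061) / 0.28 = 0.219 / 0.28 ≈ 0.7821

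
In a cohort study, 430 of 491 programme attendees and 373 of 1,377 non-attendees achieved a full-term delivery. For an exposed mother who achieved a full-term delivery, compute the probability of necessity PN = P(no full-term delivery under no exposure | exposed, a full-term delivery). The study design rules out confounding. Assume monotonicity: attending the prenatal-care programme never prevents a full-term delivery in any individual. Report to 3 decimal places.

PN ≈ 0.691

p₁ = P(outcome | exposed) = 430/491 = 0.87576
p₀ = P(outcome | unexposed) = 373/1377 = 0.27088
Under exogeneity and monotonicity, PN = (p₁ − p₀) / p₁.
PN = (0.87576 − 0.27088) / 0.87576 = 0.60489 / 0.87576 ≈ 0.6907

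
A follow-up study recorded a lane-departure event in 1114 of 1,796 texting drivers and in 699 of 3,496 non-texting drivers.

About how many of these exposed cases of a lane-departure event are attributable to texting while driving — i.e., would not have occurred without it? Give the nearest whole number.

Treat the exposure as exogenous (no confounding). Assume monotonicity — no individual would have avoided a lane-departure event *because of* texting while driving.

p₁ = P(outcome | exposed) = 1114/1796 = 0.62027
p₀ = P(outcome | unexposed) = 699/3496 = 0.19994
PN = (p₁ − p₀)/p₁ = (0.62027 − 0.19994) / 0.62027 ≈ 0.67765.
Attributable cases ≈ PN × (exposed cases) = 0.67765 × 1114 ≈ 754.90.

about 755 cases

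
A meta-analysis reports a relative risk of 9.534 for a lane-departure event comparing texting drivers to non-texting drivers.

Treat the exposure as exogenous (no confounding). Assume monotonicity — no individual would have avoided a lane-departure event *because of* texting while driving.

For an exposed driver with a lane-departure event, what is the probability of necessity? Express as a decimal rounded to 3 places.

Under exogeneity and monotonicity, PN = (RR − 1) / RR = 1 − 1/RR.
PN = (9.534 − 1) / 9.534 = 8.534 / 9.534 ≈ 0.8951

PN ≈ 0.895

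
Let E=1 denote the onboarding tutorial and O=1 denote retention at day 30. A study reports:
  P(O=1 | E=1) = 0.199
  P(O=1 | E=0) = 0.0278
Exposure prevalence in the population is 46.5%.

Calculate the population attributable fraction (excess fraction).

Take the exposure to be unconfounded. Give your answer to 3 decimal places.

PAF ≈ 0.741

Let p₁ = 0.199, p₀ = 0.0278.
Overall risk P(Y=1) = π·p₁ + (1−π)·p₀ = 0.465×0.199 + 0.535×0.0278 = 0.10741.
Under exogeneity, PAF = [P(Y=1) − p₀] / P(Y=1).
PAF = (0.10741 − 0.0278) / 0.10741 ≈ 0.7412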